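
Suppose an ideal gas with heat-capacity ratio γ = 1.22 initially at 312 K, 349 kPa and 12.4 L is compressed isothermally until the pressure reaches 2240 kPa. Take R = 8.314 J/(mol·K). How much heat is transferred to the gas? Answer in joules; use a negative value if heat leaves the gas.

-8050 J

n = P₁V₁/(RT₁) = 349×12.4/(8.314×312) = 1.67 mol.
Isothermal: T stays 312 K; PV = const ⇒ V₂ = 1.93 L, P₂ = 2240 kPa.
ΔU = 0 (ideal gas, T constant).
W = nRT ln(V₂/V₁) = 1.67×8.314×312×ln(0.156) = -8050 J.
Q = ΔU + W = -8050 J.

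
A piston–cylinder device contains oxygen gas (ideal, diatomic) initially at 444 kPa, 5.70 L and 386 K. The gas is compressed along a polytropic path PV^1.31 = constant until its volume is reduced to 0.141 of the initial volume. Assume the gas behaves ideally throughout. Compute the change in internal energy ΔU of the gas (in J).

5290 J

n = P₁V₁/(RT₁) = 444×5.70/(8.314×386) = 0.789 mol.
Polytropic n=1.31: T₂ = T₁(V₁/V₂)^(n−1) = 386×(7.09)^0.31 = 708 K; P₂ = P₁(V₁/V₂)^n = 5780 kPa.
For an ideal gas ΔU = nCvΔT with Cv = (5/2)R = 20.8 J/(mol·K).
ΔU = 0.789×20.8×(708−386) = 5290 J.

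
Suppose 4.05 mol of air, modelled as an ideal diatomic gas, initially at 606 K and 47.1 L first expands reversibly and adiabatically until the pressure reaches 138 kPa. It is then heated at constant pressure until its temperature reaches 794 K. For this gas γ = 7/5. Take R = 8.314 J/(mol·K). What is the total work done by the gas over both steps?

26200 J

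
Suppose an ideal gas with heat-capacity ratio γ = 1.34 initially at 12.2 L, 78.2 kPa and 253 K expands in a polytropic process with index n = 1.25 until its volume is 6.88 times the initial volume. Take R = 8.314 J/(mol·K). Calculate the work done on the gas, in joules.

-1460 J

n = P₁V₁/(RT₁) = 78.2×12.2/(8.314×253) = 0.454 mol.
Polytropic n=1.25: T₂ = T₁(V₁/V₂)^(n−1) = 253×(0.145)^0.25 = 156 K; P₂ = P₁(V₁/V₂)^n = 7.02 kPa.
W = (P₁V₁−P₂V₂)/(n−1) = (78.2×12.2−7.02×83.9)/0.25 = 1460 J.
Work done on the gas = −W_by = -1460 J.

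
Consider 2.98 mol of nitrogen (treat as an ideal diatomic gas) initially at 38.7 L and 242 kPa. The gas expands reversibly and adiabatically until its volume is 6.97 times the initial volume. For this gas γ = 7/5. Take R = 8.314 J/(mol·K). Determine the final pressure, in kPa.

T₁ = P₁V₁/(nR) = 242×38.7/(2.98×8.314) = 378 K.
Adiabatic: TV^(γ−1) = const ⇒ T₂ = 378×(0.143)^0.400 = 174 K; PV^γ = const ⇒ P₂ = 16.0 kPa.

16.0 kPa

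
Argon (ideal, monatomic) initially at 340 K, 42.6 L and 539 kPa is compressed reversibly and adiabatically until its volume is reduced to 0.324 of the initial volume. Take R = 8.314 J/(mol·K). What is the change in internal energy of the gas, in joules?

n = P₁V₁/(RT₁) = 539×42.6/(8.314×340) = 8.12 mol.
Adiabatic: TV^(γ−1) = const ⇒ T₂ = 340×(3.09)^0.667 = 721 K; PV^γ = const ⇒ P₂ = 3530 kPa.
For an ideal gas ΔU = nCvΔT with Cv = (3/2)R = 12.5 J/(mol·K).
ΔU = 8.12×12.5×(721−340) = 38600 J.

38600 J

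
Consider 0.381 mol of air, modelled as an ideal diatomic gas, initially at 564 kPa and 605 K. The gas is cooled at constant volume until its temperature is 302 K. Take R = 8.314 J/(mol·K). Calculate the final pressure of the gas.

V₁ = nRT₁/P₁ = 0.381×8.314×605/564 = 3.40 L.
Isochoric: V stays 3.40 L; P/T = const ⇒ T₂ = 302 K, P₂ = 282 kPa.

282 kPa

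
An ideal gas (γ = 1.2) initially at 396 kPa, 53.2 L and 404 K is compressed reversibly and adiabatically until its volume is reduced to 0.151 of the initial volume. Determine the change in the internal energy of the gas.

48400 J

n = P₁V₁/(RT₁) = 396×53.2/(8.314×404) = 6.27 mol.
Adiabatic: TV^(γ−1) = const ⇒ T₂ = 404×(6.62)^0.200 = 590 K; PV^γ = const ⇒ P₂ = 3830 kPa.
For an ideal gas ΔU = nCvΔT with Cv = R/(γ−1) = 41.6 J/(mol·K).
ΔU = 6.27×41.6×(590−404) = 48400 J.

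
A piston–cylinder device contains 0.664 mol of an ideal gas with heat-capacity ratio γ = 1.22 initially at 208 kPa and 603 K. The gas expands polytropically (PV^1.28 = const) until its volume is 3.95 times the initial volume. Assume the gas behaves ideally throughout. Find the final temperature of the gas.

410 K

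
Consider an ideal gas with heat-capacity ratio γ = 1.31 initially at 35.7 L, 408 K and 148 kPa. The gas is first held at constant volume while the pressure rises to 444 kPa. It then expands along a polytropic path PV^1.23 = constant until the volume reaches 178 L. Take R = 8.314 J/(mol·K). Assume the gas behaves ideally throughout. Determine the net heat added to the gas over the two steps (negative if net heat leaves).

39600 J

n = P₁V₁/(RT₁) = 148×35.7/(8.314×408) = 1.56 mol.
Step 1 — Isochoric: V stays 35.7 L; P/T = const ⇒ T₂ = 1220 K, P₂ = 444 kPa.
W = 0 (no volume change).
ΔU = nCvΔT = 1.56×26.8×(1220−408) = 34100 J.
Q = ΔU = 34100 J.
State after step 1: P = 444 kPa, V = 35.7 L, T = 1220 K.
Step 2 — Polytropic n=1.23: T₂ = T₁(V₁/V₂)^(n−1) = 1220×(0.201)^0.23 = 846 K; P₂ = P₁(V₁/V₂)^n = 61.5 kPa.
W = (P₁V₁−P₂V₂)/(n−1) = (444×35.7−61.5×178)/0.23 = 21300 J.
ΔU = nCvΔT = 1.56×26.8×(846−1220) = -15800 J.
Q = ΔU + W = 5490 J.
Net over both steps: W = 21300 J, Q = 39600 J, ΔU = 18300 J.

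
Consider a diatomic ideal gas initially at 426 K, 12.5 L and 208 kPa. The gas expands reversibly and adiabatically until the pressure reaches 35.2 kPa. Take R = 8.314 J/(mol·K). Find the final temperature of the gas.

Adiabatic: T₂/T₁ = (P₂/P₁)^((γ−1)/γ) ⇒ T₂ = 426×(0.169)^0.286 = 256 K; V₂ = 44.5 L.

256 K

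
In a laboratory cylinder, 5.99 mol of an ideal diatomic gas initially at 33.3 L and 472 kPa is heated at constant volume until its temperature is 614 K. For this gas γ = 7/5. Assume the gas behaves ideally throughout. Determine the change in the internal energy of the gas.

T₁ = P₁V₁/(nR) = 472×33.3/(5.99×8.314) = 316 K.
Isochoric: V stays 33.3 L; P/T = const ⇒ T₂ = 614 K, P₂ = 918 kPa.
For an ideal gas ΔU = nCvΔT with Cv = (5/2)R = 20.8 J/(mol·K).
ΔU = 5.99×20.8×(614−316) = 37200 J.

37200 J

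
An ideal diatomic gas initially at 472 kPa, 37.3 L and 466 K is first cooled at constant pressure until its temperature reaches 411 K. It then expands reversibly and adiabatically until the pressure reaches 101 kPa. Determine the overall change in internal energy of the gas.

n = P₁V₁/(RT₁) = 472×37.3/(8.314×466) = 4.54 mol.
Step 1 — Isobaric: P stays 472 kPa; V/T = const ⇒ T₂ = 411 K, V₂ = 32.9 L.
W = PΔV = 472×(32.9−37.3) kPa·L = -2080 J.
ΔU = nCvΔT = 4.54×20.8×(411−466) = -5190 J.
Q = ΔU + W = nCpΔT = -7270 J.
State after step 1: P = 472 kPa, V = 32.9 L, T = 411 K.
Step 2 — Adiabatic: T₂/T₁ = (P₂/P₁)^((γ−1)/γ) ⇒ T₂ = 411×(0.214)^0.286 = 265 K; V₂ = 99.0 L.
ΔU = nCvΔT = 4.54×20.8×(265−411) = -13800 J.
Q = 0 for an adiabatic process, so W = −ΔU = 13800 J.
Net over both steps: W = 11800 J, Q = -7270 J, ΔU = -19000 J.

-19000 J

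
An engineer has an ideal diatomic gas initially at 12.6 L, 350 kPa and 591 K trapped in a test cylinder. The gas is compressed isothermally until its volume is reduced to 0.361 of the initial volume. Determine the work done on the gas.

4490 J

n = P₁V₁/(RT₁) = 350×12.6/(8.314×591) = 0.898 mol.
Isothermal: T stays 591 K; PV = const ⇒ V₂ = 4.55 L, P₂ = 970 kPa.
W = nRT ln(V₂/V₁) = 0.898×8.314×591×ln(0.361) = -4490 J.
Work done on the gas = −W_by = 4490 J.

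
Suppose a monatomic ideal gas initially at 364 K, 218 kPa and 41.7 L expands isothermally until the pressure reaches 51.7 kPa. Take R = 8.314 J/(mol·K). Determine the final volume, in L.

Isothermal: T stays 364 K; PV = const ⇒ V₂ = 176 L, P₂ = 51.7 kPa.

176 L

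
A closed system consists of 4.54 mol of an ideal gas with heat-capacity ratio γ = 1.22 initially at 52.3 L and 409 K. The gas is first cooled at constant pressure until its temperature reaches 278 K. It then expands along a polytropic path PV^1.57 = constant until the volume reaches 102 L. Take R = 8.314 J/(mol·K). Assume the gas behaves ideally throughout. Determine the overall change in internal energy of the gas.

P₁ = nRT₁/V₁ = 4.54×8.314×409/52.3 = 295 kPa.
Step 1 — Isobaric: P stays 295 kPa; V/T = const ⇒ T₂ = 278 K, V₂ = 35.5 L.
W = PΔV = 295×(35.5−52.3) kPa·L = -4940 J.
ΔU = nCvΔT = 4.54×37.8×(278−409) = -22500 J.
Q = ΔU + W = nCpΔT = -27400 J.
State after step 1: P = 295 kPa, V = 35.5 L, T = 278 K.
Step 2 — Polytropic n=1.57: T₂ = T₁(V₁/V₂)^(n−1) = 278×(0.349)^0.57 = 152 K; P₂ = P₁(V₁/V₂)^n = 56.4 kPa.
W = (P₁V₁−P₂V₂)/(n−1) = (295×35.5−56.4×102)/0.57 = 8310 J.
ΔU = nCvΔT = 4.54×37.8×(152−278) = -21500 J.
Q = ΔU + W = -13200 J.
Net over both steps: W = 3370 J, Q = -40600 J, ΔU = -44000 J.

-44000 J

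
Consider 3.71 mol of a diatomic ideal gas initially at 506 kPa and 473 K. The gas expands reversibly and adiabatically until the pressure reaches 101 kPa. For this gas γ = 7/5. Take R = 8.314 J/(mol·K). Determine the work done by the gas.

V₁ = nRT₁/P₁ = 3.71×8.314×473/506 = 28.8 L.
Adiabatic: T₂/T₁ = (P₂/P₁)^((γ−1)/γ) ⇒ T₂ = 473×(0.200)^0.286 = 298 K; V₂ = 91.2 L.
ΔU = nCvΔT = 3.71×20.8×(298−473) = -13500 J.
Q = 0 for an adiabatic process, so W = −ΔU = 13500 J.

13500 J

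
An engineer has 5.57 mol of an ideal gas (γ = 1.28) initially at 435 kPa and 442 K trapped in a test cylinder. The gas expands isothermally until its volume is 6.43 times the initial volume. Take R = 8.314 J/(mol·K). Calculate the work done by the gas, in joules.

V₁ = nRT₁/P₁ = 5.57×8.314×442/435 = 47.1 L.
Isothermal: T stays 442 K; PV = const ⇒ V₂ = 303 L, P₂ = 67.7 kPa.
W = nRT ln(V₂/V₁) = 5.57×8.314×442×ln(6.43) = 38100 J.

38100 J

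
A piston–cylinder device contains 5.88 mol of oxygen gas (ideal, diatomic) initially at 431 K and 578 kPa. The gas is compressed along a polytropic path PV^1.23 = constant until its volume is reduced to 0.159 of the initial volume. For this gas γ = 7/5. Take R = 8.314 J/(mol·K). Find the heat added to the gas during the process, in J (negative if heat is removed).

V₁ = nRT₁/P₁ = 5.88×8.314×431/578 = 36.5 L.
Polytropic n=1.23: T₂ = T₁(V₁/V₂)^(n−1) = 431×(6.29)^0.23 = 658 K; P₂ = P₁(V₁/V₂)^n = 5550 kPa.
W = (P₁V₁−P₂V₂)/(n−1) = (578×36.5−5550×5.80)/0.23 = -48200 J.
ΔU = nCvΔT = 5.88×20.8×(658−431) = 27700 J.
Q = ΔU + W = -20500 J.

-20500 J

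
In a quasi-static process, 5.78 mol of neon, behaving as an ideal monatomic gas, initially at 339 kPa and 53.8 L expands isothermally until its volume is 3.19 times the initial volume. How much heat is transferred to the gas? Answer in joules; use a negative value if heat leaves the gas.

21200 J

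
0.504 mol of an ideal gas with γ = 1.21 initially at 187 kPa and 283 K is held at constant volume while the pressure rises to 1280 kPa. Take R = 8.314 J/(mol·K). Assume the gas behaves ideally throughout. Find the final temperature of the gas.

1940 K

V₁ = nRT₁/P₁ = 0.504×8.314×283/187 = 6.34 L.
Isochoric: V stays 6.34 L; P/T = const ⇒ T₂ = 1940 K, P₂ = 1280 kPa.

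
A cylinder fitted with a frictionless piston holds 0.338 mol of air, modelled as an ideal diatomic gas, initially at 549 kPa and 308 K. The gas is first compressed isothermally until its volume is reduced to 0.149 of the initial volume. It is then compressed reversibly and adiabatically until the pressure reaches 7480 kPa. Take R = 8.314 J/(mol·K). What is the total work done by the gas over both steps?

V₁ = nRT₁/P₁ = 0.338×8.314×308/549 = 1.58 L.
Step 1 — Isothermal: T stays 308 K; PV = const ⇒ V₂ = 0.235 L, P₂ = 3680 kPa.
ΔU = 0 (ideal gas, T constant).
W = nRT ln(V₂/V₁) = 0.338×8.314×308×ln(0.149) = -1650 J.
Q = ΔU + W = -1650 J.
State after step 1: P = 3680 kPa, V = 0.235 L, T = 308 K.
Step 2 — Adiabatic: T₂/T₁ = (P₂/P₁)^((γ−1)/γ) ⇒ T₂ = 308×(2.03)^0.286 = 377 K; V₂ = 0.142 L.
ΔU = nCvΔT = 0.338×20.8×(377−308) = 485 J.
Q = 0 for an adiabatic process, so W = −ΔU = -485 J.
Net over both steps: W = -2130 J, Q = -1650 J, ΔU = 485 J.

-2130 J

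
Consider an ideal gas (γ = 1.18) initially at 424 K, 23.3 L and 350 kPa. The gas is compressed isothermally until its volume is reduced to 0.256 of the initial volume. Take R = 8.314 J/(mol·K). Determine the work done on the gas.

11100 J

n = P₁V₁/(RT₁) = 350×23.3/(8.314×424) = 2.31 mol.
Isothermal: T stays 424 K; PV = const ⇒ V₂ = 5.96 L, P₂ = 1370 kPa.
W = nRT ln(V₂/V₁) = 2.31×8.314×424×ln(0.256) = -11100 J.
Work done on the gas = −W_by = 11100 J.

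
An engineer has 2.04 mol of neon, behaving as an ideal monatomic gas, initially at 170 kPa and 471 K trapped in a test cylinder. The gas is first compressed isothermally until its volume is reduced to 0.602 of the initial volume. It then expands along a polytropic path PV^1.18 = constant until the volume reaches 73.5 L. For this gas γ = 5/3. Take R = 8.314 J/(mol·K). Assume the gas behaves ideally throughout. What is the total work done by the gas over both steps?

V₁ = nRT₁/P₁ = 2.04×8.314×471/170 = 47.0 L.
Step 1 — Isothermal: T stays 471 K; PV = const ⇒ V₂ = 28.3 L, P₂ = 282 kPa.
ΔU = 0 (ideal gas, T constant).
W = nRT ln(V₂/V₁) = 2.04×8.314×471×ln(0.602) = -4050 J.
Q = ΔU + W = -4050 J.
State after step 1: P = 282 kPa, V = 28.3 L, T = 471 K.
Step 2 — Polytropic n=1.18: T₂ = T₁(V₁/V₂)^(n−1) = 471×(0.385)^0.18 = 397 K; P₂ = P₁(V₁/V₂)^n = 91.5 kPa.
W = (P₁V₁−P₂V₂)/(n−1) = (282×28.3−91.5×73.5)/0.18 = 7010 J.
ΔU = nCvΔT = 2.04×12.5×(397−471) = -1890 J.
Q = ΔU + W = 5120 J.
Net over both steps: W = 2950 J, Q = 1060 J, ΔU = -1890 J.

2950 J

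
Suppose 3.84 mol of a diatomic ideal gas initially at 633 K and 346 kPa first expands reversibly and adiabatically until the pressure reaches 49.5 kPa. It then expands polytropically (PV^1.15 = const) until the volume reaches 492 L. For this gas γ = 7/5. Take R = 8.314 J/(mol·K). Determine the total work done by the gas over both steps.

29700 J

V₁ = nRT₁/P₁ = 3.84×8.314×633/346 = 58.4 L.
Step 1 — Adiabatic: T₂/T₁ = (P₂/P₁)^((γ−1)/γ) ⇒ T₂ = 633×(0.143)^0.286 = 363 K; V₂ = 234 L.
ΔU = nCvΔT = 3.84×20.8×(363−633) = -21500 J.
Q = 0 for an adiabatic process, so W = −ΔU = 21500 J.
State after step 1: P = 49.5 kPa, V = 234 L, T = 363 K.
Step 2 — Polytropic n=1.15: T₂ = T₁(V₁/V₂)^(n−1) = 363×(0.476)^0.15 = 325 K; P₂ = P₁(V₁/V₂)^n = 21.1 kPa.
W = (P₁V₁−P₂V₂)/(n−1) = (49.5×234−21.1×492)/0.15 = 8140 J.
ΔU = nCvΔT = 3.84×20.8×(325−363) = -3050 J.
Q = ΔU + W = 5090 J.
Net over both steps: W = 29700 J, Q = 5090 J, ΔU = -24600 J.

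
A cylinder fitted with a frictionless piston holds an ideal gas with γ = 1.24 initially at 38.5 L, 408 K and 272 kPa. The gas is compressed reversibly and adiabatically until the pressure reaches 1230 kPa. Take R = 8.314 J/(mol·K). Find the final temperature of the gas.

546 K

Adiabatic: T₂/T₁ = (P₂/P₁)^((γ−1)/γ) ⇒ T₂ = 408×(4.52)^0.194 = 546 K; V₂ = 11.4 L.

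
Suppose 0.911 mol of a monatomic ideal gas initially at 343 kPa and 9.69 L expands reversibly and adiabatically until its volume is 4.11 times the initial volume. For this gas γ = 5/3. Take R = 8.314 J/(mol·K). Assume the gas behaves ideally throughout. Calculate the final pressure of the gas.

T₁ = P₁V₁/(nR) = 343×9.69/(0.911×8.314) = 439 K.
Adiabatic: TV^(γ−1) = const ⇒ T₂ = 439×(0.243)^0.667 = 171 K; PV^γ = const ⇒ P₂ = 32.5 kPa.

32.5 kPa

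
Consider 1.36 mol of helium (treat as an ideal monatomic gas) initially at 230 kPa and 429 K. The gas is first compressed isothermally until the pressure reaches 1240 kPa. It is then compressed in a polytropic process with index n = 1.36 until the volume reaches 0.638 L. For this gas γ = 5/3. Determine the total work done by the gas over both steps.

-20600 J

V₁ = nRT₁/P₁ = 1.36×8.314×429/230 = 21.1 L.
Step 1 — Isothermal: T stays 429 K; PV = const ⇒ V₂ = 3.91 L, P₂ = 1240 kPa.
ΔU = 0 (ideal gas, T constant).
W = nRT ln(V₂/V₁) = 1.36×8.314×429×ln(0.185) = -8170 J.
Q = ΔU + W = -8170 J.
State after step 1: P = 1240 kPa, V = 3.91 L, T = 429 K.
Step 2 — Polytropic n=1.36: T₂ = T₁(V₁/V₂)^(n−1) = 429×(6.13)^0.36 = 824 K; P₂ = P₁(V₁/V₂)^n = 14600 kPa.
W = (P₁V₁−P₂V₂)/(n−1) = (1240×3.91−14600×0.638)/0.36 = -12400 J.
ΔU = nCvΔT = 1.36×12.5×(824−429) = 6700 J.
Q = ΔU + W = -5710 J.
Net over both steps: W = -20600 J, Q = -13900 J, ΔU = 6700 J.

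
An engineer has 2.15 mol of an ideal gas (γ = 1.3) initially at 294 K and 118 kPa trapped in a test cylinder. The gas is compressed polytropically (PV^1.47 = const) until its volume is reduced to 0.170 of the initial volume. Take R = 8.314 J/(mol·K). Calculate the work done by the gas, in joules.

V₁ = nRT₁/P₁ = 2.15×8.314×294/118 = 44.5 L.
Polytropic n=1.47: T₂ = T₁(V₁/V₂)^(n−1) = 294×(5.88)^0.47 = 676 K; P₂ = P₁(V₁/V₂)^n = 1600 kPa.
W = (P₁V₁−P₂V₂)/(n−1) = (118×44.5−1600×7.57)/0.47 = -14500 J.

-14500 J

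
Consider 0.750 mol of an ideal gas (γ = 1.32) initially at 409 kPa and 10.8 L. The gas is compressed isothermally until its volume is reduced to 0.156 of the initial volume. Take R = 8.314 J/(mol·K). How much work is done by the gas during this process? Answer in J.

-8210 J

T₁ = P₁V₁/(nR) = 409×10.8/(0.750×8.314) = 708 K.
Isothermal: T stays 708 K; PV = const ⇒ V₂ = 1.68 L, P₂ = 2620 kPa.
W = nRT ln(V₂/V₁) = 0.750×8.314×708×ln(0.156) = -8210 J.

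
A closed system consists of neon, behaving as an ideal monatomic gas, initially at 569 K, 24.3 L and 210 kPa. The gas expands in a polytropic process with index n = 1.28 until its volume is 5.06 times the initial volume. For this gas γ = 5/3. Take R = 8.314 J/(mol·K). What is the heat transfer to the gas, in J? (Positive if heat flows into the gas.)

n = P₁V₁/(RT₁) = 210×24.3/(8.314×569) = 1.08 mol.
Polytropic n=1.28: T₂ = T₁(V₁/V₂)^(n−1) = 569×(0.198)^0.28 = 361 K; P₂ = P₁(V₁/V₂)^n = 26.4 kPa.
W = (P₁V₁−P₂V₂)/(n−1) = (210×24.3−26.4×123)/0.28 = 6650 J.
ΔU = nCvΔT = 1.08×12.5×(361−569) = -2790 J.
Q = ΔU + W = 3860 J.

3860 J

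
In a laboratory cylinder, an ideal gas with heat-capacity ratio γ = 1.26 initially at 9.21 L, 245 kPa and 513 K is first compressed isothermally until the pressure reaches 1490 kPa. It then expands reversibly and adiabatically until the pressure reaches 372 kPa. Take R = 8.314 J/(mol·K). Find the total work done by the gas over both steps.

n = P₁V₁/(RT₁) = 245×9.21/(8.314×513) = 0.529 mol.
Step 1 — Isothermal: T stays 513 K; PV = const ⇒ V₂ = 1.51 L, P₂ = 1490 kPa.
ΔU = 0 (ideal gas, T constant).
W = nRT ln(V₂/V₁) = 0.529×8.314×513×ln(0.164) = -4070 J.
Q = ΔU + W = -4070 J.
State after step 1: P = 1490 kPa, V = 1.51 L, T = 513 K.
Step 2 — Adiabatic: T₂/T₁ = (P₂/P₁)^((γ−1)/γ) ⇒ T₂ = 513×(0.250)^0.206 = 385 K; V₂ = 4.56 L.
ΔU = nCvΔT = 0.529×32.0×(385−513) = -2160 J.
Q = 0 for an adiabatic process, so W = −ΔU = 2160 J.
Net over both steps: W = -1910 J, Q = -4070 J, ΔU = -2160 J.

-1910 J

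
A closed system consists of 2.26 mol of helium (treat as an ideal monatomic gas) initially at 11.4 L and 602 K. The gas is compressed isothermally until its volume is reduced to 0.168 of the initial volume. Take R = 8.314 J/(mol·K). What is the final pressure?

P₁ = nRT₁/V₁ = 2.26×8.314×602/11.4 = 992 kPa.
Isothermal: T stays 602 K; PV = const ⇒ V₂ = 1.92 L, P₂ = 5910 kPa.

5910 kPa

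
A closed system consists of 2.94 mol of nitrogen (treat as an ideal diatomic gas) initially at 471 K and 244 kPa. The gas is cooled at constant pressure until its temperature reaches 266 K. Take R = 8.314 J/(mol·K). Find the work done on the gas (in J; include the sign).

5010 J

V₁ = nRT₁/P₁ = 2.94×8.314×471/244 = 47.2 L.
Isobaric: P stays 244 kPa; V/T = const ⇒ T₂ = 266 K, V₂ = 26.6 L.
W = PΔV = 244×(26.6−47.2) kPa·L = -5010 J.
Work done on the gas = −W_by = 5010 J.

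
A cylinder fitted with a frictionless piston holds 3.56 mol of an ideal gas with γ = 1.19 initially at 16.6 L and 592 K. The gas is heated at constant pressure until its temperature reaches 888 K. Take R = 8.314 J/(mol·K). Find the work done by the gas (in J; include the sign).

P₁ = nRT₁/V₁ = 3.56×8.314×592/16.6 = 1060 kPa.
Isobaric: P stays 1060 kPa; V/T = const ⇒ T₂ = 888 K, V₂ = 24.9 L.
W = PΔV = 1060×(24.9−16.6) kPa·L = 8760 J.

8760 J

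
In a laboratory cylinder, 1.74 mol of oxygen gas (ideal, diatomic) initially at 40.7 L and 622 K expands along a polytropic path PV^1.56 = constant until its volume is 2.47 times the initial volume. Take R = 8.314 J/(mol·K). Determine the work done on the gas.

-6380 J

P₁ = nRT₁/V₁ = 1.74×8.314×622/40.7 = 221 kPa.
Polytropic n=1.56: T₂ = T₁(V₁/V₂)^(n−1) = 622×(0.405)^0.56 = 375 K; P₂ = P₁(V₁/V₂)^n = 53.9 kPa.
W = (P₁V₁−P₂V₂)/(n−1) = (221×40.7−53.9×101)/0.56 = 6380 J.
Work done on the gas = −W_by = -6380 J.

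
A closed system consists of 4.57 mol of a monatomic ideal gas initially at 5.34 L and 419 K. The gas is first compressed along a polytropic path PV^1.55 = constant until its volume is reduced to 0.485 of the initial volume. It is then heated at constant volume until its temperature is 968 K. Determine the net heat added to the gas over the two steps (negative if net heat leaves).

P₁ = nRT₁/V₁ = 4.57×8.314×419/5.34 = 2980 kPa.
Step 1 — Polytropic n=1.55: T₂ = T₁(V₁/V₂)^(n−1) = 419×(2.06)^0.55 = 624 K; P₂ = P₁(V₁/V₂)^n = 9150 kPa.
W = (P₁V₁−P₂V₂)/(n−1) = (2980×5.34−9150×2.59)/0.55 = -14100 J.
ΔU = nCvΔT = 4.57×12.5×(624−419) = 11700 J.
Q = ΔU + W = -2480 J.
State after step 1: P = 9150 kPa, V = 2.59 L, T = 624 K.
Step 2 — Isochoric: V stays 2.59 L; P/T = const ⇒ T₂ = 968 K, P₂ = 14200 kPa.
W = 0 (no volume change).
ΔU = nCvΔT = 4.57×12.5×(968−624) = 19600 J.
Q = ΔU = 19600 J.
Net over both steps: W = -14100 J, Q = 17100 J, ΔU = 31300 J.

17100 J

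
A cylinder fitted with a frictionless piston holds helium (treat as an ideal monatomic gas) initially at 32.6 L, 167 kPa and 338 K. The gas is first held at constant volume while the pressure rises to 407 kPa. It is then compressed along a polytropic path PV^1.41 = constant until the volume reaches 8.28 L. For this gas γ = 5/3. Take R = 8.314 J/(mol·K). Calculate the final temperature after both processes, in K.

1440 K

n = P₁V₁/(RT₁) = 167×32.6/(8.314×338) = 1.94 mol.
Step 1 — Isochoric: V stays 32.6 L; P/T = const ⇒ T₂ = 824 K, P₂ = 407 kPa.
W = 0 (no volume change).
ΔU = nCvΔT = 1.94×12.5×(824−338) = 11700 J.
Q = ΔU = 11700 J.
State after step 1: P = 407 kPa, V = 32.6 L, T = 824 K.
Step 2 — Polytropic n=1.41: T₂ = T₁(V₁/V₂)^(n−1) = 824×(3.94)^0.41 = 1440 K; P₂ = P₁(V₁/V₂)^n = 2810 kPa.
W = (P₁V₁−P₂V₂)/(n−1) = (407×32.6−2810×8.28)/0.41 = -24400 J.
ΔU = nCvΔT = 1.94×12.5×(1440−824) = 15000 J.
Q = ΔU + W = -9390 J.
Net over both steps: W = -24400 J, Q = 2340 J, ΔU = 26700 J.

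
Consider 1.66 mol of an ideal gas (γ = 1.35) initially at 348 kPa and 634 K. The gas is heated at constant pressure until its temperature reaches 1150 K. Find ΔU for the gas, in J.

20300 J

V₁ = nRT₁/P₁ = 1.66×8.314×634/348 = 25.1 L.
Isobaric: P stays 348 kPa; V/T = const ⇒ T₂ = 1150 K, V₂ = 45.6 L.
For an ideal gas ΔU = nCvΔT with Cv = R/(γ−1) = 23.8 J/(mol·K).
ΔU = 1.66×23.8×(1150−634) = 20300 J.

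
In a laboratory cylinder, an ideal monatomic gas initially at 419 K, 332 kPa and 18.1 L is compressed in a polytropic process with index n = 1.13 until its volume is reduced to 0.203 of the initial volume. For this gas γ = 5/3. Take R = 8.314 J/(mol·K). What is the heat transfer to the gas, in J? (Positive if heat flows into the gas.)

-8570 J

n = P₁V₁/(RT₁) = 332×18.1/(8.314×419) = 1.73 mol.
Polytropic n=1.13: T₂ = T₁(V₁/V₂)^(n−1) = 419×(4.93)^0.13 = 516 K; P₂ = P₁(V₁/V₂)^n = 2010 kPa.
W = (P₁V₁−P₂V₂)/(n−1) = (332×18.1−2010×3.67)/0.13 = -10600 J.
ΔU = nCvΔT = 1.73×12.5×(516−419) = 2080 J.
Q = ΔU + W = -8570 J.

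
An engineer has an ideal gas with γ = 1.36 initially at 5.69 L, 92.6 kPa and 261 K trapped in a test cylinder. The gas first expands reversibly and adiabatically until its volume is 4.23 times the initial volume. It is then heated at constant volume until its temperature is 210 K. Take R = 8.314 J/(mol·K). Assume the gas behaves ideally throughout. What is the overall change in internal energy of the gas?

n = P₁V₁/(RT₁) = 92.6×5.69/(8.314×261) = 0.243 mol.
Step 1 — Adiabatic: TV^(γ−1) = const ⇒ T₂ = 261×(0.236)^0.360 = 155 K; PV^γ = const ⇒ P₂ = 13.0 kPa.
ΔU = nCvΔT = 0.243×23.1×(155−261) = -593 J.
Q = 0 for an adiabatic process, so W = −ΔU = 593 J.
State after step 1: P = 13.0 kPa, V = 24.1 L, T = 155 K.
Step 2 — Isochoric: V stays 24.1 L; P/T = const ⇒ T₂ = 210 K, P₂ = 17.6 kPa.
W = 0 (no volume change).
ΔU = nCvΔT = 0.243×23.1×(210−155) = 307 J.
Q = ΔU = 307 J.
Net over both steps: W = 593 J, Q = 307 J, ΔU = -286 J.

-286 J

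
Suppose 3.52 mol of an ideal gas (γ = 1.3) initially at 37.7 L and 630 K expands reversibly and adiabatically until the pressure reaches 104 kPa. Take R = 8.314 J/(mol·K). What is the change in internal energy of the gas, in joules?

-18500 J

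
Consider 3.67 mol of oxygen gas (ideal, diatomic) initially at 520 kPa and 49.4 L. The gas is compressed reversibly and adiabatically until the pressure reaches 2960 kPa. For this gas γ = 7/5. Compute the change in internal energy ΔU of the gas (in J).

T₁ = P₁V₁/(nR) = 520×49.4/(3.67×8.314) = 842 K.
Adiabatic: T₂/T₁ = (P₂/P₁)^((γ−1)/γ) ⇒ T₂ = 842×(5.69)^0.286 = 1380 K; V₂ = 14.3 L.
For an ideal gas ΔU = nCvΔT with Cv = (5/2)R = 20.8 J/(mol·K).
ΔU = 3.67×20.8×(1380−842) = 41300 J.

41300 J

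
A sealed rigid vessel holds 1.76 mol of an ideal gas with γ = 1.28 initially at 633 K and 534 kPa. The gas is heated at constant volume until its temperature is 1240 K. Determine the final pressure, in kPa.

V₁ = nRT₁/P₁ = 1.76×8.314×633/534 = 17.3 L.
Isochoric: V stays 17.3 L; P/T = const ⇒ T₂ = 1240 K, P₂ = 1050 kPa.

1050 kPa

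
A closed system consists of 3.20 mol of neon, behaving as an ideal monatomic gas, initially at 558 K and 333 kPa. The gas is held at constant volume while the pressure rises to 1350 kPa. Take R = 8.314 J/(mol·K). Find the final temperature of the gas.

V₁ = nRT₁/P₁ = 3.20×8.314×558/333 = 44.6 L.
Isochoric: V stays 44.6 L; P/T = const ⇒ T₂ = 2260 K, P₂ = 1350 kPa.

2260 K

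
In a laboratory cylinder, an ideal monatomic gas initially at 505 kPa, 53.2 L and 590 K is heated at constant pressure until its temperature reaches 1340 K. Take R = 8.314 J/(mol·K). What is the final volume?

Isobaric: P stays 505 kPa; V/T = const ⇒ T₂ = 1340 K, V₂ = 121 L.

121 L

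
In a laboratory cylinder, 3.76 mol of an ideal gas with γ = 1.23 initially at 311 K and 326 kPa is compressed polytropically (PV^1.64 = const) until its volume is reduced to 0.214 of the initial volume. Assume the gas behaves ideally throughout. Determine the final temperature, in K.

834 K

V₁ = nRT₁/P₁ = 3.76×8.314×311/326 = 29.8 L.
Polytropic n=1.64: T₂ = T₁(V₁/V₂)^(n−1) = 311×(4.67)^0.64 = 834 K; P₂ = P₁(V₁/V₂)^n = 4090 kPa.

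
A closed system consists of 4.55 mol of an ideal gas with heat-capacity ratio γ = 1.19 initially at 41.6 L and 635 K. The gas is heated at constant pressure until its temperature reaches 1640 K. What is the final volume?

107 L

P₁ = nRT₁/V₁ = 4.55×8.314×635/41.6 = 577 kPa.
Isobaric: P stays 577 kPa; V/T = const ⇒ T₂ = 1640 K, V₂ = 107 L.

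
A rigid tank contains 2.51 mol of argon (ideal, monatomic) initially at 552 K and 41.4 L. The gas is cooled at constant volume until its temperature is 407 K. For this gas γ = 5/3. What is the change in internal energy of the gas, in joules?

-4540 J

P₁ = nRT₁/V₁ = 2.51×8.314×552/41.4 = 278 kPa.
Isochoric: V stays 41.4 L; P/T = const ⇒ T₂ = 407 K, P₂ = 205 kPa.
For an ideal gas ΔU = nCvΔT with Cv = (3/2)R = 12.5 J/(mol·K).
ΔU = 2.51×12.5×(407−552) = -4540 J.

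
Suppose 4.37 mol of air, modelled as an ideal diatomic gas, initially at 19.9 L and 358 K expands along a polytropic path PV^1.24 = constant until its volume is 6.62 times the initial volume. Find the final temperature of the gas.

P₁ = nRT₁/V₁ = 4.37×8.314×358/19.9 = 654 kPa.
Polytropic n=1.24: T₂ = T₁(V₁/V₂)^(n−1) = 358×(0.151)^0.24 = 227 K; P₂ = P₁(V₁/V₂)^n = 62.7 kPa.

227 K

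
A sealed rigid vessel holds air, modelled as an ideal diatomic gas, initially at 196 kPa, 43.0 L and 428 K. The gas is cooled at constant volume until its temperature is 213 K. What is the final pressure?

97.5 kPa

Isochoric: V stays 43.0 L; P/T = const ⇒ T₂ = 213 K, P₂ = 97.5 kPa.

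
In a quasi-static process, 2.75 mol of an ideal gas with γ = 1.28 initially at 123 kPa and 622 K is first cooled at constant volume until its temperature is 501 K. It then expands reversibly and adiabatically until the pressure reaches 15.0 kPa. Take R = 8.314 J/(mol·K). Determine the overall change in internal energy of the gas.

V₁ = nRT₁/P₁ = 2.75×8.314×622/123 = 116 L.
Step 1 — Isochoric: V stays 116 L; P/T = const ⇒ T₂ = 501 K, P₂ = 99.1 kPa.
W = 0 (no volume change).
ΔU = nCvΔT = 2.75×29.7×(501−622) = -9880 J.
Q = ΔU = -9880 J.
State after step 1: P = 99.1 kPa, V = 116 L, T = 501 K.
Step 2 — Adiabatic: T₂/T₁ = (P₂/P₁)^((γ−1)/γ) ⇒ T₂ = 501×(0.151)^0.219 = 332 K; V₂ = 505 L.
ΔU = nCvΔT = 2.75×29.7×(332−501) = -13800 J.
Q = 0 for an adiabatic process, so W = −ΔU = 13800 J.
Net over both steps: W = 13800 J, Q = -9880 J, ΔU = -23700 J.

-23700 J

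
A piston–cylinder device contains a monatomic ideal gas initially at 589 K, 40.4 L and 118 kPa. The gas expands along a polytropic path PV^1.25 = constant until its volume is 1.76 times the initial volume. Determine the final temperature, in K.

Polytropic n=1.25: T₂ = T₁(V₁/V₂)^(n−1) = 589×(0.568)^0.25 = 511 K; P₂ = P₁(V₁/V₂)^n = 58.2 kPa.

511 K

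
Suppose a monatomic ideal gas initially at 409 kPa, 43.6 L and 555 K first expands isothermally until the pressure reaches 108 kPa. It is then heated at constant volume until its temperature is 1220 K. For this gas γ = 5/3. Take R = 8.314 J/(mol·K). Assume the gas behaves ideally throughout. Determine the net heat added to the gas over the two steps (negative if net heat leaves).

n = P₁V₁/(RT₁) = 409×43.6/(8.314×555) = 3.86 mol.
Step 1 — Isothermal: T stays 555 K; PV = const ⇒ V₂ = 165 L, P₂ = 108 kPa.
ΔU = 0 (ideal gas, T constant).
W = nRT ln(V₂/V₁) = 3.86×8.314×555×ln(3.79) = 23700 J.
Q = ΔU + W = 23700 J.
State after step 1: P = 108 kPa, V = 165 L, T = 555 K.
Step 2 — Isochoric: V stays 165 L; P/T = const ⇒ T₂ = 1220 K, P₂ = 237 kPa.
W = 0 (no volume change).
ΔU = nCvΔT = 3.86×12.5×(1220−555) = 32100 J.
Q = ΔU = 32100 J.
Net over both steps: W = 23700 J, Q = 55800 J, ΔU = 32100 J.

55800 J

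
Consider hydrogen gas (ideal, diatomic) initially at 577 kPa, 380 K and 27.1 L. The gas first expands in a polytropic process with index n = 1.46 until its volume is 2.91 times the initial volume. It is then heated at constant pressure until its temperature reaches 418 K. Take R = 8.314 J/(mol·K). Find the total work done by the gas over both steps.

n = P₁V₁/(RT₁) = 577×27.1/(8.314×380) = 4.95 mol.
Step 1 — Polytropic n=1.46: T₂ = T₁(V₁/V₂)^(n−1) = 380×(0.344)^0.46 = 232 K; P₂ = P₁(V₁/V₂)^n = 121 kPa.
W = (P₁V₁−P₂V₂)/(n−1) = (577×27.1−121×78.9)/0.46 = 13200 J.
ΔU = nCvΔT = 4.95×20.8×(232−380) = -15200 J.
Q = ΔU + W = -1980 J.
State after step 1: P = 121 kPa, V = 78.9 L, T = 232 K.
Step 2 — Isobaric: P stays 121 kPa; V/T = const ⇒ T₂ = 418 K, V₂ = 142 L.
W = PΔV = 121×(142−78.9) kPa·L = 7630 J.
ΔU = nCvΔT = 4.95×20.8×(418−232) = 19100 J.
Q = ΔU + W = nCpΔT = 26700 J.
Net over both steps: W = 20800 J, Q = 24700 J, ΔU = 3910 J.

20800 J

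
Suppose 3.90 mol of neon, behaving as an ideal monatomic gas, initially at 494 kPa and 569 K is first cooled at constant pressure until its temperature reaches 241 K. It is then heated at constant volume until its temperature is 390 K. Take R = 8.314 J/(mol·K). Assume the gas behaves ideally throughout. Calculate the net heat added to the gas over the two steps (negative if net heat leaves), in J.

V₁ = nRT₁/P₁ = 3.90×8.314×569/494 = 37.3 L.
Step 1 — Isobaric: P stays 494 kPa; V/T = const ⇒ T₂ = 241 K, V₂ = 15.8 L.
W = PΔV = 494×(15.8−37.3) kPa·L = -10600 J.
ΔU = nCvΔT = 3.90×12.5×(241−569) = -16000 J.
Q = ΔU + W = nCpΔT = -26600 J.
State after step 1: P = 494 kPa, V = 15.8 L, T = 241 K.
Step 2 — Isochoric: V stays 15.8 L; P/T = const ⇒ T₂ = 390 K, P₂ = 799 kPa.
W = 0 (no volume change).
ΔU = nCvΔT = 3.90×12.5×(390−241) = 7250 J.
Q = ΔU = 7250 J.
Net over both steps: W = -10600 J, Q = -19300 J, ΔU = -8710 J.

-19300 J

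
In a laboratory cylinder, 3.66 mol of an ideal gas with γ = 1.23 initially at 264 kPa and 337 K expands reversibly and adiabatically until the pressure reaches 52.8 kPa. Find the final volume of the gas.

V₁ = nRT₁/P₁ = 3.66×8.314×337/264 = 38.8 L.
Adiabatic: T₂/T₁ = (P₂/P₁)^((γ−1)/γ) ⇒ T₂ = 337×(0.200)^0.187 = 249 K; V₂ = 144 L.

144 L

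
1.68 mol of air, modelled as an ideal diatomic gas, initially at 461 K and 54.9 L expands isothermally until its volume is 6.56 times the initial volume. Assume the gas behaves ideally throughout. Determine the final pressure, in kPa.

P₁ = nRT₁/V₁ = 1.68×8.314×461/54.9 = 117 kPa.
Isothermal: T stays 461 K; PV = const ⇒ V₂ = 360 L, P₂ = 17.9 kPa.

17.9 kPa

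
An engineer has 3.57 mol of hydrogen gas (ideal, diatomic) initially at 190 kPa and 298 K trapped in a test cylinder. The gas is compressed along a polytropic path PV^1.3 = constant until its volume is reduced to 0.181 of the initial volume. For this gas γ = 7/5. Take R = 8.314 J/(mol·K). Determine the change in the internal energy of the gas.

V₁ = nRT₁/P₁ = 3.57×8.314×298/190 = 46.6 L.
Polytropic n=1.3: T₂ = T₁(V₁/V₂)^(n−1) = 298×(5.52)^0.30 = 498 K; P₂ = P₁(V₁/V₂)^n = 1750 kPa.
For an ideal gas ΔU = nCvΔT with Cv = (5/2)R = 20.8 J/(mol·K).
ΔU = 3.57×20.8×(498−298) = 14800 J.

14800 J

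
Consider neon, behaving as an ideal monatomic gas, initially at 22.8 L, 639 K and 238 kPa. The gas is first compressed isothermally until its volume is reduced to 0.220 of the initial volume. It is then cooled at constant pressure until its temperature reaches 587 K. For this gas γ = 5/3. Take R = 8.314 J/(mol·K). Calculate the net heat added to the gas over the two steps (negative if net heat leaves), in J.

-9320 J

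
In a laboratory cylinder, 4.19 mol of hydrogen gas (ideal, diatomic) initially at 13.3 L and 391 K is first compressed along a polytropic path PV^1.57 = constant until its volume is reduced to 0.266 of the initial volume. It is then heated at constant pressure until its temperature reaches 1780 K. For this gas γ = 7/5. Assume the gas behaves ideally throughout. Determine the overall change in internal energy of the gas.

121000 J

P₁ = nRT₁/V₁ = 4.19×8.314×391/13.3 = 1020 kPa.
Step 1 — Polytropic n=1.57: T₂ = T₁(V₁/V₂)^(n−1) = 391×(3.76)^0.57 = 832 K; P₂ = P₁(V₁/V₂)^n = 8190 kPa.
W = (P₁V₁−P₂V₂)/(n−1) = (1020×13.3−8190×3.54)/0.57 = -26900 J.
ΔU = nCvΔT = 4.19×20.8×(832−391) = 38400 J.
Q = ΔU + W = 11400 J.
State after step 1: P = 8190 kPa, V = 3.54 L, T = 832 K.
Step 2 — Isobaric: P stays 8190 kPa; V/T = const ⇒ T₂ = 1780 K, V₂ = 7.57 L.
W = PΔV = 8190×(7.57−3.54) kPa·L = 33000 J.
ΔU = nCvΔT = 4.19×20.8×(1780−832) = 82600 J.
Q = ΔU + W = nCpΔT = 116000 J.
Net over both steps: W = 6100 J, Q = 127000 J, ΔU = 121000 J.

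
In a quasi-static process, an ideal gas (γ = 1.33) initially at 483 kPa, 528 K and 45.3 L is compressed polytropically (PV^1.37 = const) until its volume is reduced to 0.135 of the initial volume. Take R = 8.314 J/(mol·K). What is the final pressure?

7510 kPa

Polytropic n=1.37: T₂ = T₁(V₁/V₂)^(n−1) = 528×(7.41)^0.37 = 1110 K; P₂ = P₁(V₁/V₂)^n = 7510 kPa.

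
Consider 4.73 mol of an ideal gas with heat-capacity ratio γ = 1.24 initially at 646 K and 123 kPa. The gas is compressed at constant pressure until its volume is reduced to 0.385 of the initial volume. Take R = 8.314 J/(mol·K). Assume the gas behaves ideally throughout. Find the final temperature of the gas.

V₁ = nRT₁/P₁ = 4.73×8.314×646/123 = 207 L.
Isobaric: P stays 123 kPa; V/T = const ⇒ T₂ = 249 K, V₂ = 79.5 L.

249 K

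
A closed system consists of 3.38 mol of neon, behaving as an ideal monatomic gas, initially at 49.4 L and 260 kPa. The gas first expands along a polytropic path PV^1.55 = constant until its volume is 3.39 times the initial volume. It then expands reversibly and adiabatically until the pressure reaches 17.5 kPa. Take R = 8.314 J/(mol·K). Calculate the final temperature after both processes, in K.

T₁ = P₁V₁/(nR) = 260×49.4/(3.38×8.314) = 457 K.
Step 1 — Polytropic n=1.55: T₂ = T₁(V₁/V₂)^(n−1) = 457×(0.295)^0.55 = 234 K; P₂ = P₁(V₁/V₂)^n = 39.2 kPa.
W = (P₁V₁−P₂V₂)/(n−1) = (260×49.4−39.2×167)/0.55 = 11400 J.
ΔU = nCvΔT = 3.38×12.5×(234−457) = -9420 J.
Q = ΔU + W = 2000 J.
State after step 1: P = 39.2 kPa, V = 167 L, T = 234 K.
Step 2 — Adiabatic: T₂/T₁ = (P₂/P₁)^((γ−1)/γ) ⇒ T₂ = 234×(0.447)^0.400 = 169 K; V₂ = 272 L.
ΔU = nCvΔT = 3.38×12.5×(169−234) = -2710 J.
Q = 0 for an adiabatic process, so W = −ΔU = 2710 J.
Net over both steps: W = 14100 J, Q = 2000 J, ΔU = -12100 J.

169 K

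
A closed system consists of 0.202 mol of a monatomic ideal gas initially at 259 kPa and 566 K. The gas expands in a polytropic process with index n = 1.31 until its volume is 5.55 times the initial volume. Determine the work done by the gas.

V₁ = nRT₁/P₁ = 0.202×8.314×566/259 = 3.67 L.
Polytropic n=1.31: T₂ = T₁(V₁/V₂)^(n−1) = 566×(0.180)^0.31 = 333 K; P₂ = P₁(V₁/V₂)^n = 27.4 kPa.
W = (P₁V₁−P₂V₂)/(n−1) = (259×3.67−27.4×20.4)/0.31 = 1260 J.

1260 J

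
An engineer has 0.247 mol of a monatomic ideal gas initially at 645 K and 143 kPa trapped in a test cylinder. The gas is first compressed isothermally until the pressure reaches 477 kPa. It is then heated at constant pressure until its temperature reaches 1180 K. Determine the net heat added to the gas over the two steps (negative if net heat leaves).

1150 J

V₁ = nRT₁/P₁ = 0.247×8.314×645/143 = 9.26 L.
Step 1 — Isothermal: T stays 645 K; PV = const ⇒ V₂ = 2.78 L, P₂ = 477 kPa.
ΔU = 0 (ideal gas, T constant).
W = nRT ln(V₂/V₁) = 0.247×8.314×645×ln(0.300) = -1600 J.
Q = ΔU + W = -1600 J.
State after step 1: P = 477 kPa, V = 2.78 L, T = 645 K.
Step 2 — Isobaric: P stays 477 kPa; V/T = const ⇒ T₂ = 1180 K, V₂ = 5.08 L.
W = PΔV = 477×(5.08−2.78) kPa·L = 1100 J.
ΔU = nCvΔT = 0.247×12.5×(1180−645) = 1650 J.
Q = ΔU + W = nCpΔT = 2750 J.
Net over both steps: W = -497 J, Q = 1150 J, ΔU = 1650 J.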